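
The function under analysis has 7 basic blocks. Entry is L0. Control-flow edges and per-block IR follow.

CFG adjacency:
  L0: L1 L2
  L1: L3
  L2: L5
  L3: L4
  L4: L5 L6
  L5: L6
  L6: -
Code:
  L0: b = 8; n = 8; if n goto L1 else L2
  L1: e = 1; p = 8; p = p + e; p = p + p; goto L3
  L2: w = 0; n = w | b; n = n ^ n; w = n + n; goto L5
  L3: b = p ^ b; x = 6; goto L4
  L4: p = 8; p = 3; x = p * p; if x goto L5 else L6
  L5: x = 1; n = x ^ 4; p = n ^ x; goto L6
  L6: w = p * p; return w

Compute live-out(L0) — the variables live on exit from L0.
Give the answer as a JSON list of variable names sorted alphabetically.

def/use:
  L0: {b,n} / ∅
  L1: {e,p} / ∅
  L2: {n,w} / {b}
  L3: {b,x} / {b,p}
  L4: {p,x} / ∅
  L5: {n,p,x} / ∅
  L6: {w} / {p}

Live sets:
  L0: in=∅ out={b}
  L1: in={b} out={b,p}
  L2: in={b} out=∅
  L3: in={b,p} out=∅
  L4: in=∅ out={p}
  L5: in=∅ out={p}
  L6: in={p} out=∅

live-out(L0) = ["b"]

Answer: ["b"]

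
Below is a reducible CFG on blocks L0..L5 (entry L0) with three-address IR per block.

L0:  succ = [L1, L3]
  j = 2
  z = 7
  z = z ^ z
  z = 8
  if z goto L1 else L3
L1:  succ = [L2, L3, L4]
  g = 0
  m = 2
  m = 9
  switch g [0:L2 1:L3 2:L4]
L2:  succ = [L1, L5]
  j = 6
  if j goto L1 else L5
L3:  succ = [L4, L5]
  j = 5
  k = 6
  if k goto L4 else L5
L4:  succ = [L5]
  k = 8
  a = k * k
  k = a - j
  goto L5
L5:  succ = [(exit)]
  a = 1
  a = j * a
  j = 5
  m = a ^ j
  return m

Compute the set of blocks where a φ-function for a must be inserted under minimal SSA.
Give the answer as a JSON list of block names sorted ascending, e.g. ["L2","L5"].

Answer: ["L5"]

Working:
idom tree: L1←L0 L2←L1 L3←L0 L4←L0 L5←L0
Join-block Dom:
  L1: preds {L0,L2}: {L0} ∩ {L0,L1,L2} = {L0}; idom=L0
  L3: preds {L0,L1}: {L0} ∩ {L0,L1} = {L0}; idom=L0
  L4: preds {L1,L3}: {L0,L1} ∩ {L0,L3} = {L0}; idom=L0
  L5: preds {L2,L3,L4}: {L0,L1,L2} ∩ {L0,L3} ∩ {L0,L4} = {L0}; idom=L0

Frontier:
  L1←L0: walk · to L0
  L1←L2: walk L2→L1 to L0
  L3←L0: walk · to L0
  L3←L1: walk L1 to L0
  L4←L1: walk L1 to L0
  L4←L3: walk L3 to L0
  L5←L2: walk L2→L1 to L0
  L5←L3: walk L3 to L0
  L5←L4: walk L4 to L0
  L0: DF=∅
  L1: DF={L1,L3,L4,L5}
  L2: DF={L1,L5}
  L3: DF={L4,L5}
  L4: DF={L5}
  L5: DF=∅

φ for a: defs {L4,L5}
  DF⁺ = {L5}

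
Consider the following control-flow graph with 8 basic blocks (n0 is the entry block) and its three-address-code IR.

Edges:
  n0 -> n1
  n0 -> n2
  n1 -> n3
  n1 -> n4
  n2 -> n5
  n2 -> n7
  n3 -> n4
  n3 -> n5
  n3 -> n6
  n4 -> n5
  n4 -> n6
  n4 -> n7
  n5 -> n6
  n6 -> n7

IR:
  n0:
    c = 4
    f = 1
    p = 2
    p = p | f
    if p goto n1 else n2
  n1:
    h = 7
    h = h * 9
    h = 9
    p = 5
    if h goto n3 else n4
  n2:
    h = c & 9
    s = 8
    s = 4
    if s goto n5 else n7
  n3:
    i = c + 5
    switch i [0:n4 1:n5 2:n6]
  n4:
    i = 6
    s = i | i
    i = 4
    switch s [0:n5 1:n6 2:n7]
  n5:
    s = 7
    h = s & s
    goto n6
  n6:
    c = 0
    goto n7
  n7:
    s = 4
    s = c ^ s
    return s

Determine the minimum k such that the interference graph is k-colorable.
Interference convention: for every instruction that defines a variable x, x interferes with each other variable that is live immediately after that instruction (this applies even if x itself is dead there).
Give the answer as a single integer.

def/use:
  n0 def {c,f,p} use ∅
  n1 def {h,p} use ∅
  n2 def {h,s} use {c}
  n3 def {i} use {c}
  n4 def {i,s} use ∅
  n5 def {h,s} use ∅
  n6 def {c} use ∅
  n7 def {s} use {c}

Backward fixpoint:
  n0: in=∅ out={c}
  n1: in={c} out={c}
  n2: in={c} out={c}
  n3: in={c} out={c}
  n4: in={c} out={c}
  n5: in=∅ out=∅
  n6: in=∅ out={c}
  n7: in={c} out=∅

Conflict graph:
  c: {f,h,i,p,s}
  f: {c,p}
  h: {c,p}
  i: {c,s}
  p: {c,f,h}
  s: {c,i}

Registers:
  {c,f,p} pairwise interfere (3-clique) ⇒ χ ≥ 3
  assign c→r0 f→r2 h→r2 i→r1 p→r1 s→r2 — no edge inside a register ⇒ χ ≤ 3
  χ = 3

Answer: 3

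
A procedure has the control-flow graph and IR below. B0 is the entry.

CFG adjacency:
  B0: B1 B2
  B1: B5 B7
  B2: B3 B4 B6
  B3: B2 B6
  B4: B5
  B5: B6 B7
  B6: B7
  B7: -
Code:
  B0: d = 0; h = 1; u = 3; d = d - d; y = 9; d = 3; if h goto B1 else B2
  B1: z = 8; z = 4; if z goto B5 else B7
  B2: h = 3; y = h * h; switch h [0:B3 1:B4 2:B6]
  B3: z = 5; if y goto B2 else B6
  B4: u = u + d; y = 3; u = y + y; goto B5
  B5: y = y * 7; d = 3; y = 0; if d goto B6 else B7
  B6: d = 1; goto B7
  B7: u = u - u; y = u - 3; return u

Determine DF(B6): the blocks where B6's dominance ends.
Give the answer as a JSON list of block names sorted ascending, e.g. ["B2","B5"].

Answer: ["B7"]

Working:
idom tree: B1←B0 B2←B0 B3←B2 B4←B2 B5←B0 B6←B0 B7←B0
Join-block Dom:
  B2: preds {B0,B3}: {B0} ∩ {B0,B2,B3} = {B0}; idom=B0
  B5: preds {B1,B4}: {B0,B1} ∩ {B0,B2,B4} = {B0}; idom=B0
  B6: preds {B2,B3,B5}: {B0,B2} ∩ {B0,B2,B3} ∩ {B0,B5} = {B0}; idom=B0
  B7: preds {B1,B5,B6}: {B0,B1} ∩ {B0,B5} ∩ {B0,B6} = {B0}; idom=B0

DF derivation:
  B2←B0: walk · to B0
  B2←B3: walk B3→B2 to B0
  B5←B1: walk B1 to B0
  B5←B4: walk B4→B2 to B0
  B6←B2: walk B2 to B0
  B6←B3: walk B3→B2 to B0
  B6←B5: walk B5 to B0
  B7←B1: walk B1 to B0
  B7←B5: walk B5 to B0
  B7←B6: walk B6 to B0
  B0 → ∅
  B1 → {B5,B7}
  B2 → {B2,B5,B6}
  B3 → {B2,B6}
  B4 → {B5}
  B5 → {B6,B7}
  B6 → {B7}
  B7 → ∅

DF(B6) = ["B7"]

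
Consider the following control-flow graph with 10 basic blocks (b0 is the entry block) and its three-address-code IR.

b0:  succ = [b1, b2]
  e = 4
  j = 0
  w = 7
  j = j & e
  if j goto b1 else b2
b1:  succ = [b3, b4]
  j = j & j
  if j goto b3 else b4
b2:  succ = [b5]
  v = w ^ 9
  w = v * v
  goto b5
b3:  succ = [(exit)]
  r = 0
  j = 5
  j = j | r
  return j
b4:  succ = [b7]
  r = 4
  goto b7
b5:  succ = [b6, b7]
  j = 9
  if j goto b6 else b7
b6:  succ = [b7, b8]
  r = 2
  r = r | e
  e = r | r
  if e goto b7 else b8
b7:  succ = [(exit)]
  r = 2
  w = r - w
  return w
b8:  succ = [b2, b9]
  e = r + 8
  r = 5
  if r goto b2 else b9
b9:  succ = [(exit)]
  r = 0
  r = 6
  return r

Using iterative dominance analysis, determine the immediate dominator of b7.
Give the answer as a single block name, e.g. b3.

Answer: b0

Derivation:
idom tree: b1←b0 b2←b0 b3←b1 b4←b1 b5←b2 b6←b5 b7←b0 b8←b6 b9←b8
Dom∩ at merges:
  b2: preds {b0,b8}: {b0} ∩ {b0,b2,b5,b6,b8} = {b0}; idom=b0
  b7: preds {b4,b5,b6}: {b0,b1,b4} ∩ {b0,b2,b5} ∩ {b0,b2,b5,b6} = {b0}; idom=b0

idom(b7) = b0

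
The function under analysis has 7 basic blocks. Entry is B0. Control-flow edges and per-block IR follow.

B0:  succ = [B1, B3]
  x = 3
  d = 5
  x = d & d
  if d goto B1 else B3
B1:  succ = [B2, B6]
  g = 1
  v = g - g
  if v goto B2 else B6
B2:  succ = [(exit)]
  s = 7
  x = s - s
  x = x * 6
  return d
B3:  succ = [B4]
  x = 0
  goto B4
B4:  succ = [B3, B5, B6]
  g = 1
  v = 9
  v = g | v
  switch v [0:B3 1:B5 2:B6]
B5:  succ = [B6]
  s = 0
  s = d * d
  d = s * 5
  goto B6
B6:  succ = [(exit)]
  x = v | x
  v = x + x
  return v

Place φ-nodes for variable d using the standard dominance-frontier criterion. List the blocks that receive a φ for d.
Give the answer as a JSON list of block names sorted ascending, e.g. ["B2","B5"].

Answer: ["B6"]

Derivation:
idom tree: B1←B0 B2←B1 B3←B0 B4←B3 B5←B4 B6←B0
Join-block Dom:
  B3: preds {B0,B4}: {B0} ∩ {B0,B3,B4} = {B0}; idom=B0
  B6: preds {B1,B4,B5}: {B0,B1} ∩ {B0,B3,B4} ∩ {B0,B3,B4,B5} = {B0}; idom=B0

Frontier:
  B3←B0: walk · to B0
  B3←B4: walk B4→B3 to B0
  B6←B1: walk B1 to B0
  B6←B4: walk B4→B3 to B0
  B6←B5: walk B5→B4→B3 to B0
  B0 → ∅
  B1 → {B6}
  B2 → ∅
  B3 → {B3,B6}
  B4 → {B3,B6}
  B5 → {B6}
  B6 → ∅

φ for d: defs {B0,B5}
  DF⁺ = {B6}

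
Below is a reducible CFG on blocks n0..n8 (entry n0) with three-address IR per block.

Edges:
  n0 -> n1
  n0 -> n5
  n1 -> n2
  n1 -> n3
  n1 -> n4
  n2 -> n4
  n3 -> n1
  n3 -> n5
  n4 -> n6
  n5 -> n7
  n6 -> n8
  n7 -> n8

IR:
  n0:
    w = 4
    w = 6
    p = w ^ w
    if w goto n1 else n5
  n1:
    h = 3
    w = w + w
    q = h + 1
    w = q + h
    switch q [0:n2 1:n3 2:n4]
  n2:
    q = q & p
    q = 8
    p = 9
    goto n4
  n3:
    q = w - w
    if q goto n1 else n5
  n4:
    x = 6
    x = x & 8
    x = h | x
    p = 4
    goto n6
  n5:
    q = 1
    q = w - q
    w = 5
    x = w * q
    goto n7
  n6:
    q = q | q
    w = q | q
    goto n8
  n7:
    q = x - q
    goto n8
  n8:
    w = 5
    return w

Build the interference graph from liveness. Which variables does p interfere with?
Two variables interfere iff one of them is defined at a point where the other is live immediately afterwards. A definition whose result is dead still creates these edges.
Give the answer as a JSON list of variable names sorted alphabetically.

Per-block:
  n0: {p,w} / ∅
  n1: {h,q,w} / {w}
  n2: {p,q} / {p,q}
  n3: {q} / {w}
  n4: {p,x} / {h}
  n5: {q,w,x} / {w}
  n6: {q,w} / {q}
  n7: {q} / {q,x}
  n8: {w} / ∅

Liveness:
  n0 li=∅ lo={p,w}
  n1 li={p,w} lo={h,p,q,w}
  n2 li={h,p,q} lo={h,q}
  n3 li={p,w} lo={p,w}
  n4 li={h,q} lo={q}
  n5 li={w} lo={q,x}
  n6 li={q} lo=∅
  n7 li={q,x} lo=∅
  n8 li=∅ lo=∅

Interference:
  h: {p,q,w,x}
  p: {h,q,w}
  q: {h,p,w,x}
  w: {h,p,q}
  x: {h,q}

N(p) = ["h", "q", "w"]

Answer: ["h", "q", "w"]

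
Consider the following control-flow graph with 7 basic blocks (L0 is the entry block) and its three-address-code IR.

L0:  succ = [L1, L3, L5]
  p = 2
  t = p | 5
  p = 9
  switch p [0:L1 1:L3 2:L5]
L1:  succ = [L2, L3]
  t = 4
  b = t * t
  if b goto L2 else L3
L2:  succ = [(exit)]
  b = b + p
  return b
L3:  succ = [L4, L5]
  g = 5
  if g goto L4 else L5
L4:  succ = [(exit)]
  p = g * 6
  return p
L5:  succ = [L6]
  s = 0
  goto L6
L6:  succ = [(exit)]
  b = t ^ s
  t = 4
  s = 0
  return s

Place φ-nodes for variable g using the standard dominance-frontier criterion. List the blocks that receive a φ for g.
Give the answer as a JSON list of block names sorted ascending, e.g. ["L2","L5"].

idom tree: L1←L0 L2←L1 L3←L0 L4←L3 L5←L0 L6←L5
Join-block Dom:
  L3: preds {L0,L1}: {L0} ∩ {L0,L1} = {L0}; idom=L0
  L5: preds {L0,L3}: {L0} ∩ {L0,L3} = {L0}; idom=L0

Frontier:
  join L3 pred L0: · stop@L0
  join L3 pred L1: L1 stop@L0
  join L5 pred L0: · stop@L0
  join L5 pred L3: L3 stop@L0
  L0: DF=∅
  L1: DF={L3}
  L2: DF=∅
  L3: DF={L5}
  L4: DF=∅
  L5: DF=∅
  L6: DF=∅

φ for g: defs {L3}
  DF⁺ = {L5}

Answer: ["L5"]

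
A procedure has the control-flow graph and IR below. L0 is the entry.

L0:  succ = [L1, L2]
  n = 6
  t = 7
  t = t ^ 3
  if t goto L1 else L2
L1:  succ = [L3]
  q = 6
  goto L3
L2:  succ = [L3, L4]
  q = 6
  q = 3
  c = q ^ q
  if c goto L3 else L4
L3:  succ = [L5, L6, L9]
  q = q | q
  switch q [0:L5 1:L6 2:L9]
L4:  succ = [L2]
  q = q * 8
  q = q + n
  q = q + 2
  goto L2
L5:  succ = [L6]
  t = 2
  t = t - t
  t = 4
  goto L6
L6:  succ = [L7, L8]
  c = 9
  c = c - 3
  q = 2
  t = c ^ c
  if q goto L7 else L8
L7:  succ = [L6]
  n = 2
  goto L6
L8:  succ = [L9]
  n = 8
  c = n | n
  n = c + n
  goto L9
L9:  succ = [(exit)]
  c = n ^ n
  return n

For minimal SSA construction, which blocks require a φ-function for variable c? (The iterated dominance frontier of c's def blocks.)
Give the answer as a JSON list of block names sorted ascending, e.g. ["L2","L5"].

idom tree: L1←L0 L2←L0 L3←L0 L4←L2 L5←L3 L6←L3 L7←L6 L8←L6 L9←L3
Dom∩ at merges:
  L2: preds {L0,L4}: {L0} ∩ {L0,L2,L4} = {L0}; idom=L0
  L3: preds {L1,L2}: {L0,L1} ∩ {L0,L2} = {L0}; idom=L0
  L6: preds {L3,L5,L7}: {L0,L3} ∩ {L0,L3,L5} ∩ {L0,L3,L6,L7} = {L0,L3}; idom=L3
  L9: preds {L3,L8}: {L0,L3} ∩ {L0,L3,L6,L8} = {L0,L3}; idom=L3

DF walk-up:
  join L2 pred L0: · stop@L0
  join L2 pred L4: L4→L2 stop@L0
  join L3 pred L1: L1 stop@L0
  join L3 pred L2: L2 stop@L0
  join L6 pred L3: · stop@L3
  join L6 pred L5: L5 stop@L3
  join L6 pred L7: L7→L6 stop@L3
  join L9 pred L3: · stop@L3
  join L9 pred L8: L8→L6 stop@L3
  L0: DF=∅
  L1: DF={L3}
  L2: DF={L2,L3}
  L3: DF=∅
  L4: DF={L2}
  L5: DF={L6}
  L6: DF={L6,L9}
  L7: DF={L6}
  L8: DF={L9}
  L9: DF=∅

φ for c: defs {L2,L6,L8,L9}
  DF⁺ = {L2,L3,L6,L9}

Answer: ["L2", "L3", "L6", "L9"]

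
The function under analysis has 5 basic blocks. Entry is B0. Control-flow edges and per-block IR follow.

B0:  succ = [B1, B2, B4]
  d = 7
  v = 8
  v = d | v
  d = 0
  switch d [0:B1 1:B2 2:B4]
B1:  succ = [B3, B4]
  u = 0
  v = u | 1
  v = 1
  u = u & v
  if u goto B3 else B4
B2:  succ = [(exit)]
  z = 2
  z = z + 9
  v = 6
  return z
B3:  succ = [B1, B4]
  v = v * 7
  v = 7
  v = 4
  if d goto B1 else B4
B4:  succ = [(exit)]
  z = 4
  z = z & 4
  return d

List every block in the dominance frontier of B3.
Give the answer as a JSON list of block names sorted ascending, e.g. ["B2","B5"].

Answer: ["B1", "B4"]

Derivation:
idom tree: B1←B0 B2←B0 B3←B1 B4←B0
Join-block Dom:
  B1: preds {B0,B3}: {B0} ∩ {B0,B1,B3} = {B0}; idom=B0
  B4: preds {B0,B1,B3}: {B0} ∩ {B0,B1} ∩ {B0,B1,B3} = {B0}; idom=B0

Frontier:
  B1←B0: walk · to B0
  B1←B3: walk B3→B1 to B0
  B4←B0: walk · to B0
  B4←B1: walk B1 to B0
  B4←B3: walk B3→B1 to B0
  B0 → ∅
  B1 → {B1,B4}
  B2 → ∅
  B3 → {B1,B4}
  B4 → ∅

DF(B3) = ["B1", "B4"]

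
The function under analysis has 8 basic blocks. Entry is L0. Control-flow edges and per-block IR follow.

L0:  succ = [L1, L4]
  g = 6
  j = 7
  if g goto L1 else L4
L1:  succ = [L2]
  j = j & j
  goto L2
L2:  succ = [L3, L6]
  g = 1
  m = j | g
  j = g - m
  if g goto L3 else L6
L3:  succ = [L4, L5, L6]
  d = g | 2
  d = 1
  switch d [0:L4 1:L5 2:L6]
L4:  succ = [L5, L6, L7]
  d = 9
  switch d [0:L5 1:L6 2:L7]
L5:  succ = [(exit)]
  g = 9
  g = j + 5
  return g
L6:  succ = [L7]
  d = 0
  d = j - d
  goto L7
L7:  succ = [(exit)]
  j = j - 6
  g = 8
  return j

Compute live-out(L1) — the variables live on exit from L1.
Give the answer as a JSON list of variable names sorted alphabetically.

Block summaries:
  L0: {g,j} / ∅
  L1: {j} / {j}
  L2: {g,j,m} / {j}
  L3: {d} / {g}
  L4: {d} / ∅
  L5: {g} / {j}
  L6: {d} / {j}
  L7: {g,j} / {j}

Live sets:
  L0 li=∅ lo={j}
  L1 li={j} lo={j}
  L2 li={j} lo={g,j}
  L3 li={g,j} lo={j}
  L4 li={j} lo={j}
  L5 li={j} lo=∅
  L6 li={j} lo={j}
  L7 li={j} lo=∅

live-out(L1) = ["j"]

Answer: ["j"]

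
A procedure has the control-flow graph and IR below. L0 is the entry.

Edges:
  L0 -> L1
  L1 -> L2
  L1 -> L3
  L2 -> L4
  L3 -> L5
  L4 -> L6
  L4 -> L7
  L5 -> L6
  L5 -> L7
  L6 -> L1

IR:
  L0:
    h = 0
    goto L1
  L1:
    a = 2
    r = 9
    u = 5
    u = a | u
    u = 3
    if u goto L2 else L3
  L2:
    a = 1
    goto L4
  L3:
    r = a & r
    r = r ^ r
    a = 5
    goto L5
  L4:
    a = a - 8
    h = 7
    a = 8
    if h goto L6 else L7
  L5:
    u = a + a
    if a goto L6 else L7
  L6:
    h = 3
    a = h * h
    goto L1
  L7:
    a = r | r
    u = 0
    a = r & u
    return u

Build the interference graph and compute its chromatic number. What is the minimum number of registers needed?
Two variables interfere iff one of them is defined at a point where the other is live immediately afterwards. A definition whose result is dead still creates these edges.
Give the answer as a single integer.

Answer: 3

Analysis:
Block summaries:
  L0: def={h} ue=∅
  L1: def={a,r,u} ue=∅
  L2: def={a} ue=∅
  L3: def={a,r} ue={a,r}
  L4: def={a,h} ue={a}
  L5: def={u} ue={a}
  L6: def={a,h} ue=∅
  L7: def={a,u} ue={r}

Live sets:
  live L0: ∅→∅
  live L1: ∅→{a,r}
  live L2: {r}→{a,r}
  live L3: {a,r}→{a,r}
  live L4: {a,r}→{r}
  live L5: {a,r}→{r}
  live L6: ∅→∅
  live L7: {r}→∅

Interference:
  a↔{h,r,u}
  h↔{a,r}
  r↔{a,h,u}
  u↔{a,r}

Registers:
  {a,h,r} pairwise interfere (3-clique) ⇒ χ ≥ 3
  assign a→R0 h→R2 r→R1 u→R2 — no edge inside a register ⇒ χ ≤ 3
  χ = 3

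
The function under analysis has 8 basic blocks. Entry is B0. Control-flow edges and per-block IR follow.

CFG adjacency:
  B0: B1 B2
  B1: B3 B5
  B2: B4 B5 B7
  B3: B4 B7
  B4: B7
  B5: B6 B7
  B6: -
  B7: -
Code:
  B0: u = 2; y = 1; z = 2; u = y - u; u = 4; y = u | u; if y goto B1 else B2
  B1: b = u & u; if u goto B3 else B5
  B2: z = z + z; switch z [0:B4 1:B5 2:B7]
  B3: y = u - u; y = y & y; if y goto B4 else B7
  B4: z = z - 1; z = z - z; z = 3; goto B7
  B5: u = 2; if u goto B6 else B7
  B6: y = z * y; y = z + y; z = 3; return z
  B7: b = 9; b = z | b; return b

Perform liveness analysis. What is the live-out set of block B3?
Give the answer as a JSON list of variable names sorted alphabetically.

Block summaries:
  B0: def={u,y,z} ue=∅
  B1: def={b} ue={u}
  B2: def={z} ue={z}
  B3: def={y} ue={u}
  B4: def={z} ue={z}
  B5: def={u} ue=∅
  B6: def={y,z} ue={y,z}
  B7: def={b} ue={z}

Liveness:
  B0 li=∅ lo={u,y,z}
  B1 li={u,y,z} lo={u,y,z}
  B2 li={y,z} lo={y,z}
  B3 li={u,z} lo={z}
  B4 li={z} lo={z}
  B5 li={y,z} lo={y,z}
  B6 li={y,z} lo=∅
  B7 li={z} lo=∅

live-out(B3) = ["z"]

Answer: ["z"]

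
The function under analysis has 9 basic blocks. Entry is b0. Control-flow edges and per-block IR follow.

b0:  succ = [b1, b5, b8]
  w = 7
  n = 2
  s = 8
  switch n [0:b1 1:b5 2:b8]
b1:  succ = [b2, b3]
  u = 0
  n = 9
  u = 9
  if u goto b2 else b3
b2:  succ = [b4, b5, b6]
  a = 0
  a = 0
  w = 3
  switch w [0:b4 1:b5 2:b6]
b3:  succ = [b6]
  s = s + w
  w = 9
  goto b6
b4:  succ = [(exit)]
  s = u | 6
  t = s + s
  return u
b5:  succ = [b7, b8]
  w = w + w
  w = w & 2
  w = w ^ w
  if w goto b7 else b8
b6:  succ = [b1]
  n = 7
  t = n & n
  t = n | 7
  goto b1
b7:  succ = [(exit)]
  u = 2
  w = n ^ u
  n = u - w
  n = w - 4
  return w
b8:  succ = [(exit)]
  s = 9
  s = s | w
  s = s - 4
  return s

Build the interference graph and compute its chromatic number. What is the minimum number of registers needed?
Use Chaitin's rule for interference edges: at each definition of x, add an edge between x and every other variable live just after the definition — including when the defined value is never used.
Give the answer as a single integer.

Answer: 5

Working:
Per-block:
  b0: def={n,s,w} ue=∅
  b1: def={n,u} ue=∅
  b2: def={a,w} ue=∅
  b3: def={s,w} ue={s,w}
  b4: def={s,t} ue={u}
  b5: def={w} ue={w}
  b6: def={n,t} ue=∅
  b7: def={n,u,w} ue={n}
  b8: def={s} ue={w}

Liveness:
  live b0: ∅→{n,s,w}
  live b1: {s,w}→{n,s,u,w}
  live b2: {n,s,u}→{n,s,u,w}
  live b3: {s,w}→{s,w}
  live b4: {u}→∅
  live b5: {n,w}→{n,w}
  live b6: {s,w}→{s,w}
  live b7: {n}→∅
  live b8: {w}→∅

Interference:
  a↔{n,s,u}
  n↔{a,s,t,u,w}
  s↔{a,n,t,u,w}
  t↔{n,s,u,w}
  u↔{a,n,s,t,w}
  w↔{n,s,t,u}

Chromatic number:
  lower bound: {n,s,t,u,w} mutually conflict ⇒ χ ≥ 5
  5-colouring: r0={n}  r1={s}  r2={u}  r3={a,t}  r4={w}
  χ = 5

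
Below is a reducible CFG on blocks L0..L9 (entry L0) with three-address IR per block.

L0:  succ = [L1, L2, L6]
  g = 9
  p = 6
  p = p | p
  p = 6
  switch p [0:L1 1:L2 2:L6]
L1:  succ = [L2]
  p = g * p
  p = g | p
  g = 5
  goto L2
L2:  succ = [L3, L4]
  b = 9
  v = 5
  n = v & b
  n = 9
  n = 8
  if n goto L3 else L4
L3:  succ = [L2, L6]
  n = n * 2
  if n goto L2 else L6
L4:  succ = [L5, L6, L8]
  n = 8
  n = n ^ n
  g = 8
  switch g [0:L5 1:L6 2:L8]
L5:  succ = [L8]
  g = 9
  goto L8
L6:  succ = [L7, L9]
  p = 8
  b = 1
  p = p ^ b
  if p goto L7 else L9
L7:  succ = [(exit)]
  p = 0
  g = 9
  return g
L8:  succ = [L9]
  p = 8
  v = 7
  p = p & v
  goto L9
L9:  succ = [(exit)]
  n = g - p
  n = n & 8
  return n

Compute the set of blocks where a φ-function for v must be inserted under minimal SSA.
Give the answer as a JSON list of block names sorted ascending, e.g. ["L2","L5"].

idom tree: L1←L0 L2←L0 L3←L2 L4←L2 L5←L4 L6←L0 L7←L6 L8←L4 L9←L0
Join-block Dom:
  L2: preds {L0,L1,L3}: {L0} ∩ {L0,L1} ∩ {L0,L2,L3} = {L0}; idom=L0
  L6: preds {L0,L3,L4}: {L0} ∩ {L0,L2,L3} ∩ {L0,L2,L4} = {L0}; idom=L0
  L8: preds {L4,L5}: {L0,L2,L4} ∩ {L0,L2,L4,L5} = {L0,L2,L4}; idom=L4
  L9: preds {L6,L8}: {L0,L6} ∩ {L0,L2,L4,L8} = {L0}; idom=L0

DF derivation:
  L2←L0: walk · to L0
  L2←L1: walk L1 to L0
  L2←L3: walk L3→L2 to L0
  L6←L0: walk · to L0
  L6←L3: walk L3→L2 to L0
  L6←L4: walk L4→L2 to L0
  L8←L4: walk · to L4
  L8←L5: walk L5 to L4
  L9←L6: walk L6 to L0
  L9←L8: walk L8→L4→L2 to L0
  L0: DF=∅
  L1: DF={L2}
  L2: DF={L2,L6,L9}
  L3: DF={L2,L6}
  L4: DF={L6,L9}
  L5: DF={L8}
  L6: DF={L9}
  L7: DF=∅
  L8: DF={L9}
  L9: DF=∅

φ for v: defs {L2,L8}
  DF⁺ = {L2,L6,L9}

Answer: ["L2", "L6", "L9"]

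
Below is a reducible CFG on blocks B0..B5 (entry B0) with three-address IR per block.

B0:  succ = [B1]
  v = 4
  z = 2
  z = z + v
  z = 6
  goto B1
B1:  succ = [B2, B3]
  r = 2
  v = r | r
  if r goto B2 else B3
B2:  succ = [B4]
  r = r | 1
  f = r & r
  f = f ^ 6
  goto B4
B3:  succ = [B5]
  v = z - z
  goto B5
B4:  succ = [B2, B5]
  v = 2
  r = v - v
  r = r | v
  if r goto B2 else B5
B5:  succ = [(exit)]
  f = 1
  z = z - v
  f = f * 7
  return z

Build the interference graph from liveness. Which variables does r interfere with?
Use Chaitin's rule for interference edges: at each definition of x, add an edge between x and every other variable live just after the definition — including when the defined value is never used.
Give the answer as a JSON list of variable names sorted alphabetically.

Per-block:
  B0: {v,z} / ∅
  B1: {r,v} / ∅
  B2: {f,r} / {r}
  B3: {v} / {z}
  B4: {r,v} / ∅
  B5: {f,z} / {v,z}

Live sets:
  B0 li=∅ lo={z}
  B1 li={z} lo={r,z}
  B2 li={r,z} lo={z}
  B3 li={z} lo={v,z}
  B4 li={z} lo={r,v,z}
  B5 li={v,z} lo=∅

Conflict graph:
  f — {v,z}
  r — {v,z}
  v — {f,r,z}
  z — {f,r,v}

N(r) = ["v", "z"]

Answer: ["v", "z"]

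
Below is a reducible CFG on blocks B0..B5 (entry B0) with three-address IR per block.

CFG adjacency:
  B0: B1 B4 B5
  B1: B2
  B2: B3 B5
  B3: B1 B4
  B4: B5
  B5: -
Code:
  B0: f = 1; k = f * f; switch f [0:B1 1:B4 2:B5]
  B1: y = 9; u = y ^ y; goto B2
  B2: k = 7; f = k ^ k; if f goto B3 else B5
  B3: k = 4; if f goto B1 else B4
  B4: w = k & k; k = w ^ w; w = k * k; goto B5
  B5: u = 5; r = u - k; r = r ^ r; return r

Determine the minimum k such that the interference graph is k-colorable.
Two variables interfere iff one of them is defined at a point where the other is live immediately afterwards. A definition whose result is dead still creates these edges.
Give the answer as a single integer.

Block summaries:
  B0: {f,k} / ∅
  B1: {u,y} / ∅
  B2: {f,k} / ∅
  B3: {k} / {f}
  B4: {k,w} / {k}
  B5: {r,u} / {k}

Backward fixpoint:
  B0: in=∅ out={k}
  B1: in=∅ out=∅
  B2: in=∅ out={f,k}
  B3: in={f} out={k}
  B4: in={k} out={k}
  B5: in={k} out=∅

Conflict graph:
  f: {k}
  k: {f,u,w}
  r: ∅
  u: {k}
  w: {k}
  y: ∅

Registers:
  clique {f,k} ⇒ need ≥ 2
  assign f→R1 k→R0 r→R0 u→R1 w→R1 y→R0 — no edge inside a register ⇒ χ ≤ 2
  χ = 2

Answer: 2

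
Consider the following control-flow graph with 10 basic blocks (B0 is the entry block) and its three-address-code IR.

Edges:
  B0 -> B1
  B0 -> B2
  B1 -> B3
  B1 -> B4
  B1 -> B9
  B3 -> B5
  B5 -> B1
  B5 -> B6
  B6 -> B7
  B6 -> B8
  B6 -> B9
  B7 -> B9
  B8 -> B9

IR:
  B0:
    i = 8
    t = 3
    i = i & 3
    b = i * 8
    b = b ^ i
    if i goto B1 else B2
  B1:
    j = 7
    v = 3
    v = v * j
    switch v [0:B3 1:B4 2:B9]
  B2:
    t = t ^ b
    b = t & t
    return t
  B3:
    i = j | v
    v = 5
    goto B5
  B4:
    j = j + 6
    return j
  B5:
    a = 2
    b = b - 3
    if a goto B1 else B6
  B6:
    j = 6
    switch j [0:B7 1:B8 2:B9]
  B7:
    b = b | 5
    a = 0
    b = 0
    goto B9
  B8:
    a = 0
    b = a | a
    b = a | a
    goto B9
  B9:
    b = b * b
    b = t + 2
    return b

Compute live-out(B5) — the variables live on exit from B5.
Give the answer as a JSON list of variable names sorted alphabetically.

Answer: ["b", "t"]

Analysis:
def/use:
  B0: def={b,i,t} ue=∅
  B1: def={j,v} ue=∅
  B2: def={b,t} ue={b,t}
  B3: def={i,v} ue={j,v}
  B4: def={j} ue={j}
  B5: def={a,b} ue={b}
  B6: def={j} ue=∅
  B7: def={a,b} ue={b}
  B8: def={a,b} ue=∅
  B9: def={b} ue={b,t}

Liveness:
  B0 li=∅ lo={b,t}
  B1 li={b,t} lo={b,j,t,v}
  B2 li={b,t} lo=∅
  B3 li={b,j,t,v} lo={b,t}
  B4 li={j} lo=∅
  B5 li={b,t} lo={b,t}
  B6 li={b,t} lo={b,t}
  B7 li={b,t} lo={b,t}
  B8 li={t} lo={b,t}
  B9 li={b,t} lo=∅

live-out(B5) = ["b", "t"]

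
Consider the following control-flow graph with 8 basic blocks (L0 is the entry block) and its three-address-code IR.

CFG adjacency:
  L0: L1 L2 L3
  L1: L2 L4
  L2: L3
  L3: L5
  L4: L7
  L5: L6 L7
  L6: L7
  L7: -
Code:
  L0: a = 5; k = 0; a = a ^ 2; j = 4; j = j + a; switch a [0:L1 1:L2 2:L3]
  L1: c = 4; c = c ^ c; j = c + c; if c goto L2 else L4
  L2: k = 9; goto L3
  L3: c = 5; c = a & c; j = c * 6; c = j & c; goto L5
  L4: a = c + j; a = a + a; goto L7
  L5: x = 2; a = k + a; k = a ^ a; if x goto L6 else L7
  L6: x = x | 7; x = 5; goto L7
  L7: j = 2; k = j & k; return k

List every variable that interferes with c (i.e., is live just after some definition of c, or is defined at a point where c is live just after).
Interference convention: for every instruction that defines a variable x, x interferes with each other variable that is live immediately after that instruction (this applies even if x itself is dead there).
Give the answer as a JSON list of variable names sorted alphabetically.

Per-block:
  L0: def={a,j,k} ue=∅
  L1: def={c,j} ue=∅
  L2: def={k} ue=∅
  L3: def={c,j} ue={a}
  L4: def={a} ue={c,j}
  L5: def={a,k,x} ue={a,k}
  L6: def={x} ue={x}
  L7: def={j,k} ue={k}

Backward fixpoint:
  L0: in=∅ out={a,k}
  L1: in={a,k} out={a,c,j,k}
  L2: in={a} out={a,k}
  L3: in={a,k} out={a,k}
  L4: in={c,j,k} out={k}
  L5: in={a,k} out={k,x}
  L6: in={k,x} out={k}
  L7: in={k} out=∅

Conflict graph:
  a↔{c,j,k,x}
  c↔{a,j,k}
  j↔{a,c,k}
  k↔{a,c,j,x}
  x↔{a,k}

N(c) = ["a", "j", "k"]

Answer: ["a", "j", "k"]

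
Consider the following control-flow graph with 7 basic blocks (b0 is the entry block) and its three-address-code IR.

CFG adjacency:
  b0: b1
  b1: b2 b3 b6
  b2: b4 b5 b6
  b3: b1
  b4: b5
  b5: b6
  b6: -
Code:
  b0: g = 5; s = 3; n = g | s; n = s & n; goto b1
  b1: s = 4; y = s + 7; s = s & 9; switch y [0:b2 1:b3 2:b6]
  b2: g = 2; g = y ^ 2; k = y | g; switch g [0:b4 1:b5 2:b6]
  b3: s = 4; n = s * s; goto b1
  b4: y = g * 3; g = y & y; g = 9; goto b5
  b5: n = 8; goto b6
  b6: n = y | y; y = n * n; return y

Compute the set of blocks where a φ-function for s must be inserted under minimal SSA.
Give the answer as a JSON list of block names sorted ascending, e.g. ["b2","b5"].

idom tree: b1←b0 b2←b1 b3←b1 b4←b2 b5←b2 b6←b1
Join-block Dom:
  b1: preds {b0,b3}: {b0} ∩ {b0,b1,b3} = {b0}; idom=b0
  b5: preds {b2,b4}: {b0,b1,b2} ∩ {b0,b1,b2,b4} = {b0,b1,b2}; idom=b2
  b6: preds {b1,b2,b5}: {b0,b1} ∩ {b0,b1,b2} ∩ {b0,b1,b2,b5} = {b0,b1}; idom=b1

DF walk-up:
  join b1 pred b0: · stop@b0
  join b1 pred b3: b3→b1 stop@b0
  join b5 pred b2: · stop@b2
  join b5 pred b4: b4 stop@b2
  join b6 pred b1: · stop@b1
  join b6 pred b2: b2 stop@b1
  join b6 pred b5: b5→b2 stop@b1
  b0: DF=∅
  b1: DF={b1}
  b2: DF={b6}
  b3: DF={b1}
  b4: DF={b5}
  b5: DF={b6}
  b6: DF=∅

φ for s: defs {b0,b1,b3}
  DF⁺ = {b1}

Answer: ["b1"]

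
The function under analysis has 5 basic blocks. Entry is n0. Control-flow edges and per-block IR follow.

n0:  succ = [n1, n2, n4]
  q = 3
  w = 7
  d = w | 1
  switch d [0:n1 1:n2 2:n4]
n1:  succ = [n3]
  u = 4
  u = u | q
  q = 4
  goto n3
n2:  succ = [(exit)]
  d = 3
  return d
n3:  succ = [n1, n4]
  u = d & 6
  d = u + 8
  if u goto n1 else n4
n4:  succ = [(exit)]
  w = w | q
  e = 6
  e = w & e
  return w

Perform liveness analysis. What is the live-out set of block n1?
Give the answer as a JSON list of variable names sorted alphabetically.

Block summaries:
  n0 def {d,q,w} use ∅
  n1 def {q,u} use {q}
  n2 def {d} use ∅
  n3 def {d,u} use {d}
  n4 def {e,w} use {q,w}

Liveness:
  n0 li=∅ lo={d,q,w}
  n1 li={d,q,w} lo={d,q,w}
  n2 li=∅ lo=∅
  n3 li={d,q,w} lo={d,q,w}
  n4 li={q,w} lo=∅

live-out(n1) = ["d", "q", "w"]

Answer: ["d", "q", "w"]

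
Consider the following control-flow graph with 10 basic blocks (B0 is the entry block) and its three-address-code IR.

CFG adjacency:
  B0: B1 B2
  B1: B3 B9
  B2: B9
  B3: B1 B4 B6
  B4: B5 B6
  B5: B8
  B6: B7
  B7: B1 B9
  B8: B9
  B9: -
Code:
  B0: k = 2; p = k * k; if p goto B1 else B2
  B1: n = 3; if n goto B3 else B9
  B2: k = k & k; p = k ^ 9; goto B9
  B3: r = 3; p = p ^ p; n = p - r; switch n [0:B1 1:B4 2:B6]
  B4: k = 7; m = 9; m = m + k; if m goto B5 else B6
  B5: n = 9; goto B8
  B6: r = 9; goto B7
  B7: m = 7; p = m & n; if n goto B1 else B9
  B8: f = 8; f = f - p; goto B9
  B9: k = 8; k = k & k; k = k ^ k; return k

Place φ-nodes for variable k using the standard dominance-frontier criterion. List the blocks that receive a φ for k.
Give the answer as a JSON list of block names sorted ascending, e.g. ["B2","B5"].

Answer: ["B1", "B6", "B9"]

Working:
idom tree: B1←B0 B2←B0 B3←B1 B4←B3 B5←B4 B6←B3 B7←B6 B8←B5 B9←B0
Join-block Dom:
  B1: preds {B0,B3,B7}: {B0} ∩ {B0,B1,B3} ∩ {B0,B1,B3,B6,B7} = {B0}; idom=B0
  B6: preds {B3,B4}: {B0,B1,B3} ∩ {B0,B1,B3,B4} = {B0,B1,B3}; idom=B3
  B9: preds {B1,B2,B7,B8}: {B0,B1} ∩ {B0,B2} ∩ {B0,B1,B3,B6,B7} ∩ {B0,B1,B3,B4,B5,B8} = {B0}; idom=B0

DF derivation:
  B1←B0: walk · to B0
  B1←B3: walk B3→B1 to B0
  B1←B7: walk B7→B6→B3→B1 to B0
  B6←B3: walk · to B3
  B6←B4: walk B4 to B3
  B9←B1: walk B1 to B0
  B9←B2: walk B2 to B0
  B9←B7: walk B7→B6→B3→B1 to B0
  B9←B8: walk B8→B5→B4→B3→B1 to B0
  DF(B0)=∅
  DF(B1)={B1,B9}
  DF(B2)={B9}
  DF(B3)={B1,B9}
  DF(B4)={B6,B9}
  DF(B5)={B9}
  DF(B6)={B1,B9}
  DF(B7)={B1,B9}
  DF(B8)={B9}
  DF(B9)=∅

φ for k: defs {B0,B2,B4,B9}
  DF⁺ = {B1,B6,B9}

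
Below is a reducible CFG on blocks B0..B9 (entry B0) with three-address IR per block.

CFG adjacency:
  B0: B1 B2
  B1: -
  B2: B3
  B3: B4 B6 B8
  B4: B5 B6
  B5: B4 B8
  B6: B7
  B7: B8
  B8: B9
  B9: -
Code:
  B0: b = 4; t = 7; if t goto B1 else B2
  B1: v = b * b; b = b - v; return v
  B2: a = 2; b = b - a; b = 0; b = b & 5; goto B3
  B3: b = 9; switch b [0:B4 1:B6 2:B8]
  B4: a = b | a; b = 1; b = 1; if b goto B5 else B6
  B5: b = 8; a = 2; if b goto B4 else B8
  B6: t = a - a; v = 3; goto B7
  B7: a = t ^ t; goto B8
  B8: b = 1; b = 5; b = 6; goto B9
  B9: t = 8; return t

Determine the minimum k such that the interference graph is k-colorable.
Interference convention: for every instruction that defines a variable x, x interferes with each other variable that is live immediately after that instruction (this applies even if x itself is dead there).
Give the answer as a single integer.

Answer: 3

Derivation:
Block summaries:
  B0 def {b,t} use ∅
  B1 def {b,v} use {b}
  B2 def {a,b} use {b}
  B3 def {b} use ∅
  B4 def {a,b} use {a,b}
  B5 def {a,b} use ∅
  B6 def {t,v} use {a}
  B7 def {a} use {t}
  B8 def {b} use ∅
  B9 def {t} use ∅

Liveness:
  live B0: ∅→{b}
  live B1: {b}→∅
  live B2: {b}→{a}
  live B3: {a}→{a,b}
  live B4: {a,b}→{a}
  live B5: ∅→{a,b}
  live B6: {a}→{t}
  live B7: {t}→∅
  live B8: ∅→∅
  live B9: ∅→∅

Interference:
  a: {b}
  b: {a,t,v}
  t: {b,v}
  v: {b,t}

Colouring:
  clique {b,t,v} ⇒ need ≥ 3
  assign a→c1 b→c0 t→c1 v→c2 — no edge inside a register ⇒ χ ≤ 3
  χ = 3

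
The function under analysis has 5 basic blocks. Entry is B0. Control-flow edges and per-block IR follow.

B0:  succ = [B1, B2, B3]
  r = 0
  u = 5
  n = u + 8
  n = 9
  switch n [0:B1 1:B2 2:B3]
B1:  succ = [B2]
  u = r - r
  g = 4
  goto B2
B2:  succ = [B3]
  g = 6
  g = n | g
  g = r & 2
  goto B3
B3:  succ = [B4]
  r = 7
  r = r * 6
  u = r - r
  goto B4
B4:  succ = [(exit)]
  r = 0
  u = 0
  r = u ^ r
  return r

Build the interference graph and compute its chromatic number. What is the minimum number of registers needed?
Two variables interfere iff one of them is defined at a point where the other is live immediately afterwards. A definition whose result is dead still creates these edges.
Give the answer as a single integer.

Answer: 3

Working:
Per-block:
  B0: {n,r,u} / ∅
  B1: {g,u} / {r}
  B2: {g} / {n,r}
  B3: {r,u} / ∅
  B4: {r,u} / ∅

Liveness:
  B0 li=∅ lo={n,r}
  B1 li={n,r} lo={n,r}
  B2 li={n,r} lo=∅
  B3 li=∅ lo=∅
  B4 li=∅ lo=∅

Interference:
  g↔{n,r}
  n↔{g,r,u}
  r↔{g,n,u}
  u↔{n,r}

Chromatic number:
  {g,n,r} pairwise interfere (3-clique) ⇒ χ ≥ 3
  3-colouring: c0={n}  c1={r}  c2={g,u}
  χ = 3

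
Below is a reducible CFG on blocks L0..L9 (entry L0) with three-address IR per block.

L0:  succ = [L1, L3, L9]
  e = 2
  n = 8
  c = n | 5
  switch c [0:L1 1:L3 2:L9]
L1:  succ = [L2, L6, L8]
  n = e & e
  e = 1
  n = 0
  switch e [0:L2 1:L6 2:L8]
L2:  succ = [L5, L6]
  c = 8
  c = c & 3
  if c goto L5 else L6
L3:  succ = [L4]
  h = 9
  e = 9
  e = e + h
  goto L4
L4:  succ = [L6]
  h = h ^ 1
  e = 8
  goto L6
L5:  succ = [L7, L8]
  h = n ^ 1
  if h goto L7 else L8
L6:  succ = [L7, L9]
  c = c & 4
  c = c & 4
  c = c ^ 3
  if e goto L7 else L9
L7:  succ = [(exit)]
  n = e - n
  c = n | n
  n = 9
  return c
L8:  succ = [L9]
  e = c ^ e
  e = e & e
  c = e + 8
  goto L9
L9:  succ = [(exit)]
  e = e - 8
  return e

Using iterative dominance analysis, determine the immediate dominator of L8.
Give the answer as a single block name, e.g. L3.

Answer: L1

Analysis:
idom tree: L1←L0 L2←L1 L3←L0 L4←L3 L5←L2 L6←L0 L7←L0 L8←L1 L9←L0
Dom∩ at merges:
  L6: preds {L1,L2,L4}: {L0,L1} ∩ {L0,L1,L2} ∩ {L0,L3,L4} = {L0}; idom=L0
  L7: preds {L5,L6}: {L0,L1,L2,L5} ∩ {L0,L6} = {L0}; idom=L0
  L8: preds {L1,L5}: {L0,L1} ∩ {L0,L1,L2,L5} = {L0,L1}; idom=L1
  L9: preds {L0,L6,L8}: {L0} ∩ {L0,L6} ∩ {L0,L1,L8} = {L0}; idom=L0

idom(L8) = L1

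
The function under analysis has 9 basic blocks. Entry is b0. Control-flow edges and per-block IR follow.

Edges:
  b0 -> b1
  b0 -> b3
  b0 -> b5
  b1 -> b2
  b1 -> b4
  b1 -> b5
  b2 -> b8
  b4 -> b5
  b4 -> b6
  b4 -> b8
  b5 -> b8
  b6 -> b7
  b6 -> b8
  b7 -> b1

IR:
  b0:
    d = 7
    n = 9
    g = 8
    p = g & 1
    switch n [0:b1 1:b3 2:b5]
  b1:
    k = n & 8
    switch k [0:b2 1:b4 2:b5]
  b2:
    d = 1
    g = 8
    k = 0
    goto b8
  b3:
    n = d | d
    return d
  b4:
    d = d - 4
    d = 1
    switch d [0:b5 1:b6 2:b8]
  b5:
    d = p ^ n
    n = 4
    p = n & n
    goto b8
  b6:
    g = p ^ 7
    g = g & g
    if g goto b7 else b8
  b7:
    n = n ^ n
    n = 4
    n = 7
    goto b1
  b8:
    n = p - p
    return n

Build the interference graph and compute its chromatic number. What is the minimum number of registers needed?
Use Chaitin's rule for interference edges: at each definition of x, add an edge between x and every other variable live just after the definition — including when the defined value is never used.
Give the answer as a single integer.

Per-block:
  b0: {d,g,n,p} / ∅
  b1: {k} / {n}
  b2: {d,g,k} / ∅
  b3: {n} / {d}
  b4: {d} / {d}
  b5: {d,n,p} / {n,p}
  b6: {g} / {p}
  b7: {n} / {n}
  b8: {n} / {p}

Live sets:
  b0 li=∅ lo={d,n,p}
  b1 li={d,n,p} lo={d,n,p}
  b2 li={p} lo={p}
  b3 li={d} lo=∅
  b4 li={d,n,p} lo={d,n,p}
  b5 li={n,p} lo={p}
  b6 li={d,n,p} lo={d,n,p}
  b7 li={d,n,p} lo={d,n,p}
  b8 li={p} lo=∅

Conflict graph:
  d — {g,k,n,p}
  g — {d,n,p}
  k — {d,n,p}
  n — {d,g,k,p}
  p — {d,g,k,n}

Chromatic number:
  clique {d,g,n,p} ⇒ need ≥ 4
  4-colouring: r0={d}  r1={n}  r2={p}  r3={g,k}
  χ = 4

Answer: 4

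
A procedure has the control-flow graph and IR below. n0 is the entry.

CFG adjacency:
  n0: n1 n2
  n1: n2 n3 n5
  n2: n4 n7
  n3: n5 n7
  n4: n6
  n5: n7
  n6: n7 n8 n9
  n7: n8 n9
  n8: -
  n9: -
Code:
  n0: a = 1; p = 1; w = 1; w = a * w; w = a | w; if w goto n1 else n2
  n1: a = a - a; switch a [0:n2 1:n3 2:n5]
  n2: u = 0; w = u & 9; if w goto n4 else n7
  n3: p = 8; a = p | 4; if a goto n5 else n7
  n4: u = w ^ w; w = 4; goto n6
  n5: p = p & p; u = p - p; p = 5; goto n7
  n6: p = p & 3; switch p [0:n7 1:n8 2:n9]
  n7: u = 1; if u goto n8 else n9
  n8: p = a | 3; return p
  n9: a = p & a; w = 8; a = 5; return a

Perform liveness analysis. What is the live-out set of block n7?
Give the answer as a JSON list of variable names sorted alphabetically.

Answer: ["a", "p"]

Derivation:
def/use:
  n0: {a,p,w} / ∅
  n1: {a} / {a}
  n2: {u,w} / ∅
  n3: {a,p} / ∅
  n4: {u,w} / {w}
  n5: {p,u} / {p}
  n6: {p} / {p}
  n7: {u} / ∅
  n8: {p} / {a}
  n9: {a,w} / {a,p}

Liveness:
  live n0: ∅→{a,p}
  live n1: {a,p}→{a,p}
  live n2: {a,p}→{a,p,w}
  live n3: ∅→{a,p}
  live n4: {a,p,w}→{a,p}
  live n5: {a,p}→{a,p}
  live n6: {a,p}→{a,p}
  live n7: {a,p}→{a,p}
  live n8: {a}→∅
  live n9: {a,p}→∅

live-out(n7) = ["a", "p"]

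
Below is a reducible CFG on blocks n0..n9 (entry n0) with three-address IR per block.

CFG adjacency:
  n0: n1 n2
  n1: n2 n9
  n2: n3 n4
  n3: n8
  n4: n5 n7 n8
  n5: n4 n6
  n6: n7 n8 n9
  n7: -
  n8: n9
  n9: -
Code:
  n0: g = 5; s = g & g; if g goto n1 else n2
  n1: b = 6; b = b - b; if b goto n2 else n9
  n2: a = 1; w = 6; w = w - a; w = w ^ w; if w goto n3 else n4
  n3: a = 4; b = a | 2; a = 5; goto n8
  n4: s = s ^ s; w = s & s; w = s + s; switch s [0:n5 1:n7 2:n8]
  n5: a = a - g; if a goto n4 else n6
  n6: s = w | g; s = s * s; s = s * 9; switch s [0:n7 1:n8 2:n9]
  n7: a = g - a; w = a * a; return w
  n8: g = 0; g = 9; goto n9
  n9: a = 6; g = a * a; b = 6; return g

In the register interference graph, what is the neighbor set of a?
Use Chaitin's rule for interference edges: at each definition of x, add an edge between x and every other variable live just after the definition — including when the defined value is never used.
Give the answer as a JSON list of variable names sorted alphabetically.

Answer: ["g", "s", "w"]

Analysis:
def/use:
  n0: def={g,s} ue=∅
  n1: def={b} ue=∅
  n2: def={a,w} ue=∅
  n3: def={a,b} ue=∅
  n4: def={s,w} ue={s}
  n5: def={a} ue={a,g}
  n6: def={s} ue={g,w}
  n7: def={a,w} ue={a,g}
  n8: def={g} ue=∅
  n9: def={a,b,g} ue=∅

Liveness:
  n0 li=∅ lo={g,s}
  n1 li={g,s} lo={g,s}
  n2 li={g,s} lo={a,g,s}
  n3 li=∅ lo=∅
  n4 li={a,g,s} lo={a,g,s,w}
  n5 li={a,g,s,w} lo={a,g,s,w}
  n6 li={a,g,w} lo={a,g}
  n7 li={a,g} lo=∅
  n8 li=∅ lo=∅
  n9 li=∅ lo=∅

Interference:
  a: {g,s,w}
  b: {g,s}
  g: {a,b,s,w}
  s: {a,b,g,w}
  w: {a,g,s}

N(a) = ["g", "s", "w"]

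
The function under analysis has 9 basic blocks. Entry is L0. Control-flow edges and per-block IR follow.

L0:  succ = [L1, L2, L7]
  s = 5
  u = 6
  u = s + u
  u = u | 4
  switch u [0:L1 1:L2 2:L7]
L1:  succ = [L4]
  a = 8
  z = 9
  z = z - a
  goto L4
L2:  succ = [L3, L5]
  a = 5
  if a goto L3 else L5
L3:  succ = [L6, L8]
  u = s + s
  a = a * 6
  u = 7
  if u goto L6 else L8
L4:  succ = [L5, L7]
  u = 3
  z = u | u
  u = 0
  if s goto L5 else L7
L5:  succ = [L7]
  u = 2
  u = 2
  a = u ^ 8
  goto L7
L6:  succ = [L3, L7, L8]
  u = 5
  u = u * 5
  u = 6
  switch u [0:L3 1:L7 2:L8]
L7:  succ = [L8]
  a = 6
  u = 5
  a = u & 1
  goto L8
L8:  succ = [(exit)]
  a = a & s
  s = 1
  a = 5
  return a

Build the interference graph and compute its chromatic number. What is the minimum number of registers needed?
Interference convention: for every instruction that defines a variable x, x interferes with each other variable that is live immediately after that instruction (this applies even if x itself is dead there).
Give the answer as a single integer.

def/use:
  L0 def {s,u} use ∅
  L1 def {a,z} use ∅
  L2 def {a} use ∅
  L3 def {a,u} use {a,s}
  L4 def {u,z} use {s}
  L5 def {a,u} use ∅
  L6 def {u} use ∅
  L7 def {a,u} use ∅
  L8 def {a,s} use {a,s}

Liveness:
  live L0: ∅→{s}
  live L1: {s}→{s}
  live L2: {s}→{a,s}
  live L3: {a,s}→{a,s}
  live L4: {s}→{s}
  live L5: {s}→{s}
  live L6: {a,s}→{a,s}
  live L7: {s}→{a,s}
  live L8: {a,s}→∅

Interfere edges:
  a: {s,u,z}
  s: {a,u,z}
  u: {a,s}
  z: {a,s}

Registers:
  {a,s,u} pairwise interfere (3-clique) ⇒ χ ≥ 3
  3-colouring: c0={a}  c1={s}  c2={u,z}
  χ = 3

Answer: 3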